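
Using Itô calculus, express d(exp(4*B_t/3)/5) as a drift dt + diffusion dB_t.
d(exp(4*B_t/3)/5) = (8*exp(4*B_t/3)/45) dt + (4*exp(4*B_t/3)/15) dB_t

Itô's formula for f(B_t) gives d f(B_t) = f'(B_t) dB_t + (1/2) f''(B_t) dt. Compute derivatives of f(x) = exp(4*x/3)/5:
  f'(x)  = 4*exp(4*x/3)/15
  f''(x) = 16*exp(4*x/3)/45
Substitute x = B_t and multiply the f'' term by 1/2:
  drift     = (1/2) * (16*exp(4*x/3)/45) evaluated at B_t = 8*exp(4*B_t/3)/45
  diffusion = (4*exp(4*x/3)/15) evaluated at B_t = 4*exp(4*B_t/3)/15
Therefore d(exp(4*B_t/3)/5) = (8*exp(4*B_t/3)/45) dt + (4*exp(4*B_t/3)/15) dB_t.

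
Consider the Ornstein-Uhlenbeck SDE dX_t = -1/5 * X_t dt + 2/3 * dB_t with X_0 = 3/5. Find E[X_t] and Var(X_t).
E[X_t] = 3*exp(-t/5)/5; Var(X_t) = 10/9 - 10*exp(-2*t/5)/9

The OU SDE dX = -theta X dt + sigma dB admits the integrating factor exp(theta t): d(exp(theta t) X_t) = sigma exp(theta t) dB_t. Integrating from 0 to t:
  X_t = x_0 * exp(-theta t) + sigma * int_0^t exp(-theta (t-s)) dB_s.
The Itô integral has mean 0 and (by the Itô isometry) variance sigma^2 * int_0^t exp(-2 theta (t - s)) ds = sigma^2 * (1 - exp(-2 theta t)) / (2 theta).
With theta = 1/5, sigma = 2/3, x_0 = 3/5:
  E[X_t] = 3/5 * exp(-1/5 t) = 3*exp(-t/5)/5
  Var(X_t) = (2/3)^2 * (1 - exp(-2*1/5 t)) / (2 * 1/5) = 10/9 - 10*exp(-2*t/5)/9.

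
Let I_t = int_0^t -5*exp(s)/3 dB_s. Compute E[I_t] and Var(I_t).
E[I_t] = 0; Var(I_t) = 25*exp(2*t)/18 - 25/18

The Itô integral of a deterministic integrand f(s) has mean 0 because each increment f(s) * (B_{s+ds} - B_s) has mean 0. By the Itô isometry:
  Var( int_0^t f(s) dB_s ) = E[ (int_0^t f(s) dB_s)^2 ] = int_0^t f(s)^2 ds.
Here f(s) = -5*exp(s)/3, so f(s)^2 = 25*exp(2*s)/9. Integrate:
  int_0^t (25*exp(2*s)/9) ds = 25*exp(2*t)/18 - 25/18.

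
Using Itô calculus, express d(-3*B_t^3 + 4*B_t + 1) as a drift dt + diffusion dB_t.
d(-3*B_t^3 + 4*B_t + 1) = (-9*B_t) dt + (4 - 9*B_t^2) dB_t

Itô's formula for f(B_t) gives d f(B_t) = f'(B_t) dB_t + (1/2) f''(B_t) dt. Compute derivatives of f(x) = -3*x^3 + 4*x + 1:
  f'(x)  = 4 - 9*x^2
  f''(x) = -18*x
Substitute x = B_t and multiply the f'' term by 1/2:
  drift     = (1/2) * (-18*x) evaluated at B_t = -9*B_t
  diffusion = (4 - 9*x^2) evaluated at B_t = 4 - 9*B_t^2
Therefore d(-3*B_t^3 + 4*B_t + 1) = (-9*B_t) dt + (4 - 9*B_t^2) dB_t.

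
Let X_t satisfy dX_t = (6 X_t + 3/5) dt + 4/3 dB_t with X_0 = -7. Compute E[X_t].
E[X_t] = -69*exp(6*t)/10 - 1/10

Taking expectations and using E[dB_t] = 0, the mean m(t) = E[X_t] satisfies the ODE m'(t) = a m(t) + b with m(0) = x_0. With a = 6, b = 3/5, x_0 = -7, the solution is
  m(t) = x_0 * exp(a t) + (b/a) * (exp(a t) - 1)
       = (-7) * exp(6 t) + ((3/5)/6) * (exp(6 t) - 1)
       = -69*exp(6*t)/10 - 1/10.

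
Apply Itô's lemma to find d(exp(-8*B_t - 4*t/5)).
d(exp(-8*B_t - 4*t/5)) = (156*exp(-8*B_t - 4*t/5)/5) dt + (-8*exp(-8*B_t - 4*t/5)) dB_t

Itô's formula for f(t, x): d f(t, B_t) = (f_t + (1/2) f_xx) dt + f_x dB_t. Compute partials of f(t, x) = exp(-4*t/5 - 8*x):
  f_t(t,x)  = -4*exp(-4*t/5 - 8*x)/5
  f_x(t,x)  = -8*exp(-4*t/5 - 8*x)
  f_xx(t,x) = 64*exp(-4*t/5 - 8*x)
Assemble drift = f_t + (1/2) f_xx = 156*exp(-4*t/5 - 8*x)/5 and diffusion = f_x = -8*exp(-4*t/5 - 8*x). Substituting x = B_t:
  d(exp(-8*B_t - 4*t/5)) = (156*exp(-8*B_t - 4*t/5)/5) dt + (-8*exp(-8*B_t - 4*t/5)) dB_t.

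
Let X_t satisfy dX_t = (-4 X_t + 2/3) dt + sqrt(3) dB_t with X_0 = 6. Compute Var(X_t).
Var(X_t) = 3/8 - 3*exp(-8*t)/8

The variance V(t) = Var(X_t) satisfies V'(t) = 2 a V(t) + c^2 with V(0) = 0 (drift coefficient is linear in X, diffusion is constant). With a = -4, c = sqrt(3), the solution is
  V(t) = (c^2 / (2 a)) * (exp(2 a t) - 1)
       = (sqrt(3)^2 / (2*(-4))) * (exp((-8) t) - 1)
       = 3/8 - 3*exp(-8*t)/8.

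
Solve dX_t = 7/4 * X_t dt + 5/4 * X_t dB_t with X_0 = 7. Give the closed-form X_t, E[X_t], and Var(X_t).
X_t = 7 * exp((31/32) t + (5/4) B_t); E[X_t] = 7*exp(7*t/4); Var(X_t) = 49*(exp(25*t/16) - 1)*exp(7*t/2)

For GBM dX = mu X dt + sigma X dB with X_0 = x_0, apply Itô to Y = log X: dY = (mu - sigma^2/2) dt + sigma dB, so Y_t = log(x_0) + (mu - sigma^2/2) t + sigma B_t and hence X_t = x_0 * exp((mu - sigma^2/2) t + sigma B_t).
With mu = 7/4, sigma = 5/4, x_0 = 7, this gives:
  X_t = 7 * exp((31/32) * t + (5/4) * B_t).
Since sigma*B_t ~ Normal(0, sigma^2 t), E[exp(sigma*B_t)] = exp(sigma^2 t / 2); so E[X_t] = x_0 * exp((mu - sigma^2/2) t) * exp(sigma^2 t / 2) = x_0 * exp(mu t) = 7*exp(7*t/4).
Var(X_t) = E[X_t^2] - (E[X_t])^2 = x_0^2 * exp(2 mu t) * (exp(sigma^2 t) - 1) = 49*(exp(25*t/16) - 1)*exp(7*t/2).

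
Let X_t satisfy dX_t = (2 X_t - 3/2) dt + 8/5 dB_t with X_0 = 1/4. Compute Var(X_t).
Var(X_t) = 16*exp(4*t)/25 - 16/25

The variance V(t) = Var(X_t) satisfies V'(t) = 2 a V(t) + c^2 with V(0) = 0 (drift coefficient is linear in X, diffusion is constant). With a = 2, c = 8/5, the solution is
  V(t) = (c^2 / (2 a)) * (exp(2 a t) - 1)
       = ((8/5)^2 / (2*2)) * (exp(4 t) - 1)
       = 16*exp(4*t)/25 - 16/25.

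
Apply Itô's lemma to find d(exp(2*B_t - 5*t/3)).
d(exp(2*B_t - 5*t/3)) = (exp(2*B_t - 5*t/3)/3) dt + (2*exp(2*B_t - 5*t/3)) dB_t

Itô's formula for f(t, x): d f(t, B_t) = (f_t + (1/2) f_xx) dt + f_x dB_t. Compute partials of f(t, x) = exp(-5*t/3 + 2*x):
  f_t(t,x)  = -5*exp(-5*t/3 + 2*x)/3
  f_x(t,x)  = 2*exp(-5*t/3 + 2*x)
  f_xx(t,x) = 4*exp(-5*t/3 + 2*x)
Assemble drift = f_t + (1/2) f_xx = exp(-5*t/3 + 2*x)/3 and diffusion = f_x = 2*exp(-5*t/3 + 2*x). Substituting x = B_t:
  d(exp(2*B_t - 5*t/3)) = (exp(2*B_t - 5*t/3)/3) dt + (2*exp(2*B_t - 5*t/3)) dB_t.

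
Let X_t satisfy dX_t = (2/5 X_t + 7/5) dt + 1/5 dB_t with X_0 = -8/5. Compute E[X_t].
E[X_t] = 19*exp(2*t/5)/10 - 7/2

Taking expectations and using E[dB_t] = 0, the mean m(t) = E[X_t] satisfies the ODE m'(t) = a m(t) + b with m(0) = x_0. With a = 2/5, b = 7/5, x_0 = -8/5, the solution is
  m(t) = x_0 * exp(a t) + (b/a) * (exp(a t) - 1)
       = (-8/5) * exp((2/5) t) + ((7/5)/(2/5)) * (exp((2/5) t) - 1)
       = 19*exp(2*t/5)/10 - 7/2.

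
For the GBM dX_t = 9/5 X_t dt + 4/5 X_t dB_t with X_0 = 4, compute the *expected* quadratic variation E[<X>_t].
E[<X>_t] = 128*exp(106*t/25)/53 - 128/53

<X>_t = int_0^t ((4/5) * X_s)^2 ds. Taking expectation inside the integral: E[<X>_t] = (4/5)^2 * int_0^t E[X_s^2] ds. For GBM, E[X_s^2] = x_0^2 * exp((2 mu + sigma^2) s). Integrating:
  E[<X>_t] = (4/5)^2 * 4^2 * (exp((2*(9/5) + (4/5)^2) t) - 1) / (2*(9/5) + (4/5)^2)
           = (4/5)^2 * 4^2 * (exp((106/25) t) - 1) / (106/25) = 128*exp(106*t/25)/53 - 128/53.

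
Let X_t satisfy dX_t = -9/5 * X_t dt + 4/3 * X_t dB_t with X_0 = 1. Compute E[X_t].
E[X_t] = exp(-9*t/5)

For GBM dX = mu X dt + sigma X dB with X_0 = x_0, apply Itô to Y = log X: dY = (mu - sigma^2/2) dt + sigma dB, so Y_t = log(x_0) + (mu - sigma^2/2) t + sigma B_t and hence X_t = x_0 * exp((mu - sigma^2/2) t + sigma B_t).
With mu = -9/5, sigma = 4/3, x_0 = 1, this gives:
  X_t = 1 * exp((-121/45) * t + (4/3) * B_t).
Since sigma*B_t ~ Normal(0, sigma^2 t), E[exp(sigma*B_t)] = exp(sigma^2 t / 2); so E[X_t] = x_0 * exp((mu - sigma^2/2) t) * exp(sigma^2 t / 2) = x_0 * exp(mu t) = exp(-9*t/5).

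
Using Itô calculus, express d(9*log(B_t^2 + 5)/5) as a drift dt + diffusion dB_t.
d(9*log(B_t^2 + 5)/5) = (9*(5 - B_t^2)/(5*(B_t^2 + 5)^2)) dt + (18*B_t/(5*(B_t^2 + 5))) dB_t

Itô's formula for f(B_t) gives d f(B_t) = f'(B_t) dB_t + (1/2) f''(B_t) dt. Compute derivatives of f(x) = 9*log(x^2 + 5)/5:
  f'(x)  = 18*x/(5*(x^2 + 5))
  f''(x) = 18*(5 - x^2)/(5*(x^2 + 5)^2)
Substitute x = B_t and multiply the f'' term by 1/2:
  drift     = (1/2) * (18*(5 - x^2)/(5*(x^2 + 5)^2)) evaluated at B_t = 9*(5 - B_t^2)/(5*(B_t^2 + 5)^2)
  diffusion = (18*x/(5*(x^2 + 5))) evaluated at B_t = 18*B_t/(5*(B_t^2 + 5))
Therefore d(9*log(B_t^2 + 5)/5) = (9*(5 - B_t^2)/(5*(B_t^2 + 5)^2)) dt + (18*B_t/(5*(B_t^2 + 5))) dB_t.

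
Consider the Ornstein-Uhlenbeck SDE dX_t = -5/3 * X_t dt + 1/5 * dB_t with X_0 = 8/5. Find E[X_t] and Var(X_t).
E[X_t] = 8*exp(-5*t/3)/5; Var(X_t) = 3/250 - 3*exp(-10*t/3)/250

The OU SDE dX = -theta X dt + sigma dB admits the integrating factor exp(theta t): d(exp(theta t) X_t) = sigma exp(theta t) dB_t. Integrating from 0 to t:
  X_t = x_0 * exp(-theta t) + sigma * int_0^t exp(-theta (t-s)) dB_s.
The Itô integral has mean 0 and (by the Itô isometry) variance sigma^2 * int_0^t exp(-2 theta (t - s)) ds = sigma^2 * (1 - exp(-2 theta t)) / (2 theta).
With theta = 5/3, sigma = 1/5, x_0 = 8/5:
  E[X_t] = 8/5 * exp(-5/3 t) = 8*exp(-5*t/3)/5
  Var(X_t) = (1/5)^2 * (1 - exp(-2*5/3 t)) / (2 * 5/3) = 3/250 - 3*exp(-10*t/3)/250.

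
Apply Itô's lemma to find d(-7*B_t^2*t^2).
d(-7*B_t^2*t^2) = (7*t*(-2*B_t^2 - t)) dt + (-14*B_t*t^2) dB_t

Itô's formula for f(t, x): d f(t, B_t) = (f_t + (1/2) f_xx) dt + f_x dB_t. Compute partials of f(t, x) = -7*t^2*x^2:
  f_t(t,x)  = -14*t*x^2
  f_x(t,x)  = -14*t^2*x
  f_xx(t,x) = -14*t^2
Assemble drift = f_t + (1/2) f_xx = 7*t*(-t - 2*x^2) and diffusion = f_x = -14*t^2*x. Substituting x = B_t:
  d(-7*B_t^2*t^2) = (7*t*(-2*B_t^2 - t)) dt + (-14*B_t*t^2) dB_t.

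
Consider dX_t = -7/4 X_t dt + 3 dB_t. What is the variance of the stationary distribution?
lim Var(X_t) = 18/7

The OU SDE dX = -theta X dt + sigma dB admits the integrating factor exp(theta t): d(exp(theta t) X_t) = sigma exp(theta t) dB_t. Integrating from 0 to t gives X_t = x_0 * exp(-theta t) + sigma * int_0^t exp(-theta (t-s)) dB_s for any initial x_0. The Itô integral has variance (by the Itô isometry) sigma^2 * int_0^t exp(-2 theta (t - s)) ds = sigma^2 * (1 - exp(-2 theta t)) / (2 theta), independent of x_0.
With theta = 7/4, sigma = 3:
  Var(X_t) = (3)^2 * (1 - exp(-2*7/4 t)) / (2 * 7/4) = 18/7 - 18*exp(-7*t/2)/7.
As t -> infinity, exp(-2*7/4 t) -> 0, so the stationary variance is sigma^2 / (2 theta) = 18/7.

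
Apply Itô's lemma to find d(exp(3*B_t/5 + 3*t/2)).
d(exp(3*B_t/5 + 3*t/2)) = (42*exp(3*B_t/5 + 3*t/2)/25) dt + (3*exp(3*B_t/5 + 3*t/2)/5) dB_t

Itô's formula for f(t, x): d f(t, B_t) = (f_t + (1/2) f_xx) dt + f_x dB_t. Compute partials of f(t, x) = exp(3*t/2 + 3*x/5):
  f_t(t,x)  = 3*exp(3*t/2 + 3*x/5)/2
  f_x(t,x)  = 3*exp(3*t/2 + 3*x/5)/5
  f_xx(t,x) = 9*exp(3*t/2 + 3*x/5)/25
Assemble drift = f_t + (1/2) f_xx = 42*exp(3*t/2 + 3*x/5)/25 and diffusion = f_x = 3*exp(3*t/2 + 3*x/5)/5. Substituting x = B_t:
  d(exp(3*B_t/5 + 3*t/2)) = (42*exp(3*B_t/5 + 3*t/2)/25) dt + (3*exp(3*B_t/5 + 3*t/2)/5) dB_t.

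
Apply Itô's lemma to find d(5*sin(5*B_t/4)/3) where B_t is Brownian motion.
d(5*sin(5*B_t/4)/3) = (-125*sin(5*B_t/4)/96) dt + (25*cos(5*B_t/4)/12) dB_t

Itô's formula for f(B_t) gives d f(B_t) = f'(B_t) dB_t + (1/2) f''(B_t) dt. Compute derivatives of f(x) = 5*sin(5*x/4)/3:
  f'(x)  = 25*cos(5*x/4)/12
  f''(x) = -125*sin(5*x/4)/48
Substitute x = B_t and multiply the f'' term by 1/2:
  drift     = (1/2) * (-125*sin(5*x/4)/48) evaluated at B_t = -125*sin(5*B_t/4)/96
  diffusion = (25*cos(5*x/4)/12) evaluated at B_t = 25*cos(5*B_t/4)/12
Therefore d(5*sin(5*B_t/4)/3) = (-125*sin(5*B_t/4)/96) dt + (25*cos(5*B_t/4)/12) dB_t.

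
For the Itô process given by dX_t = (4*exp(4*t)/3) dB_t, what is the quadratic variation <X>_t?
<X>_t = 2*exp(8*t)/9 - 2/9

For an Itô process dX_t = a(t) dt + b(t) dB_t, the quadratic variation is <X>_t = int_0^t b(s)^2 ds (the drift term does not contribute). Here b(s) = 4*exp(4*s)/3, so
  b(s)^2 = 16*exp(8*s)/9.
Integrating from 0 to t:
  <X>_t = int_0^t (16*exp(8*s)/9) ds = 2*exp(8*t)/9 - 2/9.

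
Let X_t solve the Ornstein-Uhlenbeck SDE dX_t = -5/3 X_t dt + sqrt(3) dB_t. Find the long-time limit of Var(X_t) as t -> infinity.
lim Var(X_t) = 9/10

The OU SDE dX = -theta X dt + sigma dB admits the integrating factor exp(theta t): d(exp(theta t) X_t) = sigma exp(theta t) dB_t. Integrating from 0 to t gives X_t = x_0 * exp(-theta t) + sigma * int_0^t exp(-theta (t-s)) dB_s for any initial x_0. The Itô integral has variance (by the Itô isometry) sigma^2 * int_0^t exp(-2 theta (t - s)) ds = sigma^2 * (1 - exp(-2 theta t)) / (2 theta), independent of x_0.
With theta = 5/3, sigma = sqrt(3):
  Var(X_t) = (sqrt(3))^2 * (1 - exp(-2*5/3 t)) / (2 * 5/3) = 9/10 - 9*exp(-10*t/3)/10.
As t -> infinity, exp(-2*5/3 t) -> 0, so the stationary variance is sigma^2 / (2 theta) = 9/10.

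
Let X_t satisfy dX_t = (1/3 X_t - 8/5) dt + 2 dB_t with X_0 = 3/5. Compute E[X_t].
E[X_t] = 24/5 - 21*exp(t/3)/5

Taking expectations and using E[dB_t] = 0, the mean m(t) = E[X_t] satisfies the ODE m'(t) = a m(t) + b with m(0) = x_0. With a = 1/3, b = -8/5, x_0 = 3/5, the solution is
  m(t) = x_0 * exp(a t) + (b/a) * (exp(a t) - 1)
       = (3/5) * exp((1/3) t) + ((-8/5)/(1/3)) * (exp((1/3) t) - 1)
       = 24/5 - 21*exp(t/3)/5.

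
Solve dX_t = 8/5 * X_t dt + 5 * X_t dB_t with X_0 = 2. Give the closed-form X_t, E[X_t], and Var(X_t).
X_t = 2 * exp((-109/10) t + (5) B_t); E[X_t] = 2*exp(8*t/5); Var(X_t) = 4*(exp(25*t) - 1)*exp(16*t/5)

For GBM dX = mu X dt + sigma X dB with X_0 = x_0, apply Itô to Y = log X: dY = (mu - sigma^2/2) dt + sigma dB, so Y_t = log(x_0) + (mu - sigma^2/2) t + sigma B_t and hence X_t = x_0 * exp((mu - sigma^2/2) t + sigma B_t).
With mu = 8/5, sigma = 5, x_0 = 2, this gives:
  X_t = 2 * exp((-109/10) * t + (5) * B_t).
Since sigma*B_t ~ Normal(0, sigma^2 t), E[exp(sigma*B_t)] = exp(sigma^2 t / 2); so E[X_t] = x_0 * exp((mu - sigma^2/2) t) * exp(sigma^2 t / 2) = x_0 * exp(mu t) = 2*exp(8*t/5).
Var(X_t) = E[X_t^2] - (E[X_t])^2 = x_0^2 * exp(2 mu t) * (exp(sigma^2 t) - 1) = 4*(exp(25*t) - 1)*exp(16*t/5).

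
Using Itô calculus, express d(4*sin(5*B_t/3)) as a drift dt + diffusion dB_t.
d(4*sin(5*B_t/3)) = (-50*sin(5*B_t/3)/9) dt + (20*cos(5*B_t/3)/3) dB_t

Itô's formula for f(B_t) gives d f(B_t) = f'(B_t) dB_t + (1/2) f''(B_t) dt. Compute derivatives of f(x) = 4*sin(5*x/3):
  f'(x)  = 20*cos(5*x/3)/3
  f''(x) = -100*sin(5*x/3)/9
Substitute x = B_t and multiply the f'' term by 1/2:
  drift     = (1/2) * (-100*sin(5*x/3)/9) evaluated at B_t = -50*sin(5*B_t/3)/9
  diffusion = (20*cos(5*x/3)/3) evaluated at B_t = 20*cos(5*B_t/3)/3
Therefore d(4*sin(5*B_t/3)) = (-50*sin(5*B_t/3)/9) dt + (20*cos(5*B_t/3)/3) dB_t.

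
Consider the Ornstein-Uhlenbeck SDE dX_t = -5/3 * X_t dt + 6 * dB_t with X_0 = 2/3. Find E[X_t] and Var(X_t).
E[X_t] = 2*exp(-5*t/3)/3; Var(X_t) = 54/5 - 54*exp(-10*t/3)/5

The OU SDE dX = -theta X dt + sigma dB admits the integrating factor exp(theta t): d(exp(theta t) X_t) = sigma exp(theta t) dB_t. Integrating from 0 to t:
  X_t = x_0 * exp(-theta t) + sigma * int_0^t exp(-theta (t-s)) dB_s.
The Itô integral has mean 0 and (by the Itô isometry) variance sigma^2 * int_0^t exp(-2 theta (t - s)) ds = sigma^2 * (1 - exp(-2 theta t)) / (2 theta).
With theta = 5/3, sigma = 6, x_0 = 2/3:
  E[X_t] = 2/3 * exp(-5/3 t) = 2*exp(-5*t/3)/3
  Var(X_t) = (6)^2 * (1 - exp(-2*5/3 t)) / (2 * 5/3) = 54/5 - 54*exp(-10*t/3)/5.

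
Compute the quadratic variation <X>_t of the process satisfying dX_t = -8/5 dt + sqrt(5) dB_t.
<X>_t = 5*t

For an Itô process dX_t = a(t) dt + b(t) dB_t, the quadratic variation is <X>_t = int_0^t b(s)^2 ds (the drift term does not contribute). Here b(s) = sqrt(5), so
  b(s)^2 = 5.
Integrating from 0 to t:
  <X>_t = int_0^t (5) ds = 5*t.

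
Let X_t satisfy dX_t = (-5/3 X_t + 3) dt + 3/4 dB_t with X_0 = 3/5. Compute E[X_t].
E[X_t] = 9/5 - 6*exp(-5*t/3)/5

Taking expectations and using E[dB_t] = 0, the mean m(t) = E[X_t] satisfies the ODE m'(t) = a m(t) + b with m(0) = x_0. With a = -5/3, b = 3, x_0 = 3/5, the solution is
  m(t) = x_0 * exp(a t) + (b/a) * (exp(a t) - 1)
       = (3/5) * exp((-5/3) t) + (3/(-5/3)) * (exp((-5/3) t) - 1)
       = 9/5 - 6*exp(-5*t/3)/5.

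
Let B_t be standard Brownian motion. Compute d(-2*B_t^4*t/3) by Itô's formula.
d(-2*B_t^4*t/3) = (2*B_t^2*(-B_t^2 - 6*t)/3) dt + (-8*B_t^3*t/3) dB_t

Itô's formula for f(t, x): d f(t, B_t) = (f_t + (1/2) f_xx) dt + f_x dB_t. Compute partials of f(t, x) = -2*t*x^4/3:
  f_t(t,x)  = -2*x^4/3
  f_x(t,x)  = -8*t*x^3/3
  f_xx(t,x) = -8*t*x^2
Assemble drift = f_t + (1/2) f_xx = 2*x^2*(-6*t - x^2)/3 and diffusion = f_x = -8*t*x^3/3. Substituting x = B_t:
  d(-2*B_t^4*t/3) = (2*B_t^2*(-B_t^2 - 6*t)/3) dt + (-8*B_t^3*t/3) dB_t.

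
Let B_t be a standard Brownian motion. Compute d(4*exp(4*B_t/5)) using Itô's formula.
d(4*exp(4*B_t/5)) = (32*exp(4*B_t/5)/25) dt + (16*exp(4*B_t/5)/5) dB_t

Itô's formula for f(B_t) gives d f(B_t) = f'(B_t) dB_t + (1/2) f''(B_t) dt. Compute derivatives of f(x) = 4*exp(4*x/5):
  f'(x)  = 16*exp(4*x/5)/5
  f''(x) = 64*exp(4*x/5)/25
Substitute x = B_t and multiply the f'' term by 1/2:
  drift     = (1/2) * (64*exp(4*x/5)/25) evaluated at B_t = 32*exp(4*B_t/5)/25
  diffusion = (16*exp(4*x/5)/5) evaluated at B_t = 16*exp(4*B_t/5)/5
Therefore d(4*exp(4*B_t/5)) = (32*exp(4*B_t/5)/25) dt + (16*exp(4*B_t/5)/5) dB_t.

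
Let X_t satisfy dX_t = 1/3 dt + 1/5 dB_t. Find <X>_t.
<X>_t = t/25

For an Itô process dX_t = a(t) dt + b(t) dB_t, the quadratic variation is <X>_t = int_0^t b(s)^2 ds (the drift term does not contribute). Here b(s) = 1/5, so
  b(s)^2 = 1/25.
Integrating from 0 to t:
  <X>_t = int_0^t (1/25) ds = t/25.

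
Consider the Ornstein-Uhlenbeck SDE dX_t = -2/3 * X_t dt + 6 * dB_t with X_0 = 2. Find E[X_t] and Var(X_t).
E[X_t] = 2*exp(-2*t/3); Var(X_t) = 27 - 27*exp(-4*t/3)

The OU SDE dX = -theta X dt + sigma dB admits the integrating factor exp(theta t): d(exp(theta t) X_t) = sigma exp(theta t) dB_t. Integrating from 0 to t:
  X_t = x_0 * exp(-theta t) + sigma * int_0^t exp(-theta (t-s)) dB_s.
The Itô integral has mean 0 and (by the Itô isometry) variance sigma^2 * int_0^t exp(-2 theta (t - s)) ds = sigma^2 * (1 - exp(-2 theta t)) / (2 theta).
With theta = 2/3, sigma = 6, x_0 = 2:
  E[X_t] = 2 * exp(-2/3 t) = 2*exp(-2*t/3)
  Var(X_t) = (6)^2 * (1 - exp(-2*2/3 t)) / (2 * 2/3) = 27 - 27*exp(-4*t/3).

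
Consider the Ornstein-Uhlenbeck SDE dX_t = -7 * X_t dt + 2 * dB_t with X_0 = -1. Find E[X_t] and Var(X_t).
E[X_t] = -exp(-7*t); Var(X_t) = 2/7 - 2*exp(-14*t)/7

The OU SDE dX = -theta X dt + sigma dB admits the integrating factor exp(theta t): d(exp(theta t) X_t) = sigma exp(theta t) dB_t. Integrating from 0 to t:
  X_t = x_0 * exp(-theta t) + sigma * int_0^t exp(-theta (t-s)) dB_s.
The Itô integral has mean 0 and (by the Itô isometry) variance sigma^2 * int_0^t exp(-2 theta (t - s)) ds = sigma^2 * (1 - exp(-2 theta t)) / (2 theta).
With theta = 7, sigma = 2, x_0 = -1:
  E[X_t] = -1 * exp(-7 t) = -exp(-7*t)
  Var(X_t) = (2)^2 * (1 - exp(-2*7 t)) / (2 * 7) = 2/7 - 2*exp(-14*t)/7.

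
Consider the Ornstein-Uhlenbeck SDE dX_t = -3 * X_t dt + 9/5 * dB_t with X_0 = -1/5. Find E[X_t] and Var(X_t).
E[X_t] = -exp(-3*t)/5; Var(X_t) = 27/50 - 27*exp(-6*t)/50

The OU SDE dX = -theta X dt + sigma dB admits the integrating factor exp(theta t): d(exp(theta t) X_t) = sigma exp(theta t) dB_t. Integrating from 0 to t:
  X_t = x_0 * exp(-theta t) + sigma * int_0^t exp(-theta (t-s)) dB_s.
The Itô integral has mean 0 and (by the Itô isometry) variance sigma^2 * int_0^t exp(-2 theta (t - s)) ds = sigma^2 * (1 - exp(-2 theta t)) / (2 theta).
With theta = 3, sigma = 9/5, x_0 = -1/5:
  E[X_t] = -1/5 * exp(-3 t) = -exp(-3*t)/5
  Var(X_t) = (9/5)^2 * (1 - exp(-2*3 t)) / (2 * 3) = 27/50 - 27*exp(-6*t)/50.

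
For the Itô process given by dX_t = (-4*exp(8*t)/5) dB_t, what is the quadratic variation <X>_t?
<X>_t = exp(16*t)/25 - 1/25

For an Itô process dX_t = a(t) dt + b(t) dB_t, the quadratic variation is <X>_t = int_0^t b(s)^2 ds (the drift term does not contribute). Here b(s) = -4*exp(8*s)/5, so
  b(s)^2 = 16*exp(16*s)/25.
Integrating from 0 to t:
  <X>_t = int_0^t (16*exp(16*s)/25) ds = exp(16*t)/25 - 1/25.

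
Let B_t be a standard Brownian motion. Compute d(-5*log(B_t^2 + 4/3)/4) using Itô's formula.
d(-5*log(B_t^2 + 4/3)/4) = (15*(3*B_t^2 - 4)/(4*(3*B_t^2 + 4)^2)) dt + (-15*B_t/(6*B_t^2 + 8)) dB_t

Itô's formula for f(B_t) gives d f(B_t) = f'(B_t) dB_t + (1/2) f''(B_t) dt. Compute derivatives of f(x) = -5*log(x^2 + 4/3)/4:
  f'(x)  = -15*x/(6*x^2 + 8)
  f''(x) = 15*(3*x^2 - 4)/(2*(3*x^2 + 4)^2)
Substitute x = B_t and multiply the f'' term by 1/2:
  drift     = (1/2) * (15*(3*x^2 - 4)/(2*(3*x^2 + 4)^2)) evaluated at B_t = 15*(3*B_t^2 - 4)/(4*(3*B_t^2 + 4)^2)
  diffusion = (-15*x/(6*x^2 + 8)) evaluated at B_t = -15*B_t/(6*B_t^2 + 8)
Therefore d(-5*log(B_t^2 + 4/3)/4) = (15*(3*B_t^2 - 4)/(4*(3*B_t^2 + 4)^2)) dt + (-15*B_t/(6*B_t^2 + 8)) dB_t.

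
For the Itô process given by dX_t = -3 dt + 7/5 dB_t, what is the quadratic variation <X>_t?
<X>_t = 49*t/25

For an Itô process dX_t = a(t) dt + b(t) dB_t, the quadratic variation is <X>_t = int_0^t b(s)^2 ds (the drift term does not contribute). Here b(s) = 7/5, so
  b(s)^2 = 49/25.
Integrating from 0 to t:
  <X>_t = int_0^t (49/25) ds = 49*t/25.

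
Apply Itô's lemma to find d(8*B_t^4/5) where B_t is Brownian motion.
d(8*B_t^4/5) = (48*B_t^2/5) dt + (32*B_t^3/5) dB_t

Itô's formula for f(B_t) gives d f(B_t) = f'(B_t) dB_t + (1/2) f''(B_t) dt. Compute derivatives of f(x) = 8*x^4/5:
  f'(x)  = 32*x^3/5
  f''(x) = 96*x^2/5
Substitute x = B_t and multiply the f'' term by 1/2:
  drift     = (1/2) * (96*x^2/5) evaluated at B_t = 48*B_t^2/5
  diffusion = (32*x^3/5) evaluated at B_t = 32*B_t^3/5
Therefore d(8*B_t^4/5) = (48*B_t^2/5) dt + (32*B_t^3/5) dB_t.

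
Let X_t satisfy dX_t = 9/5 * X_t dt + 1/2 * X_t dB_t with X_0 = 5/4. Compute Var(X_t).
Var(X_t) = 25*(exp(t/4) - 1)*exp(18*t/5)/16

For GBM dX = mu X dt + sigma X dB with X_0 = x_0, apply Itô to Y = log X: dY = (mu - sigma^2/2) dt + sigma dB, so Y_t = log(x_0) + (mu - sigma^2/2) t + sigma B_t and hence X_t = x_0 * exp((mu - sigma^2/2) t + sigma B_t).
With mu = 9/5, sigma = 1/2, x_0 = 5/4, this gives:
  X_t = 5/4 * exp((67/40) * t + (1/2) * B_t).
Since sigma*B_t ~ Normal(0, sigma^2 t), E[exp(sigma*B_t)] = exp(sigma^2 t / 2); so E[X_t] = x_0 * exp((mu - sigma^2/2) t) * exp(sigma^2 t / 2) = x_0 * exp(mu t) = 5*exp(9*t/5)/4.
Var(X_t) = E[X_t^2] - (E[X_t])^2 = x_0^2 * exp(2 mu t) * (exp(sigma^2 t) - 1) = 25*(exp(t/4) - 1)*exp(18*t/5)/16.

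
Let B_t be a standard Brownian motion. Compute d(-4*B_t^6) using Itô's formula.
d(-4*B_t^6) = (-60*B_t^4) dt + (-24*B_t^5) dB_t

Itô's formula for f(B_t) gives d f(B_t) = f'(B_t) dB_t + (1/2) f''(B_t) dt. Compute derivatives of f(x) = -4*x^6:
  f'(x)  = -24*x^5
  f''(x) = -120*x^4
Substitute x = B_t and multiply the f'' term by 1/2:
  drift     = (1/2) * (-120*x^4) evaluated at B_t = -60*B_t^4
  diffusion = (-24*x^5) evaluated at B_t = -24*B_t^5
Therefore d(-4*B_t^6) = (-60*B_t^4) dt + (-24*B_t^5) dB_t.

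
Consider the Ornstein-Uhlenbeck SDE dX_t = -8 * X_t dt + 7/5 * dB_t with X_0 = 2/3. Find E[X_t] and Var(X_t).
E[X_t] = 2*exp(-8*t)/3; Var(X_t) = 49/400 - 49*exp(-16*t)/400

The OU SDE dX = -theta X dt + sigma dB admits the integrating factor exp(theta t): d(exp(theta t) X_t) = sigma exp(theta t) dB_t. Integrating from 0 to t:
  X_t = x_0 * exp(-theta t) + sigma * int_0^t exp(-theta (t-s)) dB_s.
The Itô integral has mean 0 and (by the Itô isometry) variance sigma^2 * int_0^t exp(-2 theta (t - s)) ds = sigma^2 * (1 - exp(-2 theta t)) / (2 theta).
With theta = 8, sigma = 7/5, x_0 = 2/3:
  E[X_t] = 2/3 * exp(-8 t) = 2*exp(-8*t)/3
  Var(X_t) = (7/5)^2 * (1 - exp(-2*8 t)) / (2 * 8) = 49/400 - 49*exp(-16*t)/400.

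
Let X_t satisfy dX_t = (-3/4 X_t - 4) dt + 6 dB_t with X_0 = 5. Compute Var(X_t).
Var(X_t) = 24 - 24*exp(-3*t/2)

The variance V(t) = Var(X_t) satisfies V'(t) = 2 a V(t) + c^2 with V(0) = 0 (drift coefficient is linear in X, diffusion is constant). With a = -3/4, c = 6, the solution is
  V(t) = (c^2 / (2 a)) * (exp(2 a t) - 1)
       = (6^2 / (2*(-3/4))) * (exp((-3/2) t) - 1)
       = 24 - 24*exp(-3*t/2).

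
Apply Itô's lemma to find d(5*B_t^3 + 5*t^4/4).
d(5*B_t^3 + 5*t^4/4) = (15*B_t + 5*t^3) dt + (15*B_t^2) dB_t

Itô's formula for f(t, x): d f(t, B_t) = (f_t + (1/2) f_xx) dt + f_x dB_t. Compute partials of f(t, x) = 5*t^4/4 + 5*x^3:
  f_t(t,x)  = 5*t^3
  f_x(t,x)  = 15*x^2
  f_xx(t,x) = 30*x
Assemble drift = f_t + (1/2) f_xx = 5*t^3 + 15*x and diffusion = f_x = 15*x^2. Substituting x = B_t:
  d(5*B_t^3 + 5*t^4/4) = (15*B_t + 5*t^3) dt + (15*B_t^2) dB_t.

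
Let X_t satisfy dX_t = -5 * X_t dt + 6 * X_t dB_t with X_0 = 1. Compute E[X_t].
E[X_t] = exp(-5*t)

For GBM dX = mu X dt + sigma X dB with X_0 = x_0, apply Itô to Y = log X: dY = (mu - sigma^2/2) dt + sigma dB, so Y_t = log(x_0) + (mu - sigma^2/2) t + sigma B_t and hence X_t = x_0 * exp((mu - sigma^2/2) t + sigma B_t).
With mu = -5, sigma = 6, x_0 = 1, this gives:
  X_t = 1 * exp((-23) * t + (6) * B_t).
Since sigma*B_t ~ Normal(0, sigma^2 t), E[exp(sigma*B_t)] = exp(sigma^2 t / 2); so E[X_t] = x_0 * exp((mu - sigma^2/2) t) * exp(sigma^2 t / 2) = x_0 * exp(mu t) = exp(-5*t).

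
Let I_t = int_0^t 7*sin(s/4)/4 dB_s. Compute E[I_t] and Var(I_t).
E[I_t] = 0; Var(I_t) = 49*t/32 - 49*sin(t/2)/16

The Itô integral of a deterministic integrand f(s) has mean 0 because each increment f(s) * (B_{s+ds} - B_s) has mean 0. By the Itô isometry:
  Var( int_0^t f(s) dB_s ) = E[ (int_0^t f(s) dB_s)^2 ] = int_0^t f(s)^2 ds.
Here f(s) = 7*sin(s/4)/4, so f(s)^2 = 49*sin(s/4)^2/16. Integrate:
  int_0^t (49*sin(s/4)^2/16) ds = 49*t/32 - 49*sin(t/2)/16.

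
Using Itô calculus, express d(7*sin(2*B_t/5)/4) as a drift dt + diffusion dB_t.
d(7*sin(2*B_t/5)/4) = (-7*sin(2*B_t/5)/50) dt + (7*cos(2*B_t/5)/10) dB_t

Itô's formula for f(B_t) gives d f(B_t) = f'(B_t) dB_t + (1/2) f''(B_t) dt. Compute derivatives of f(x) = 7*sin(2*x/5)/4:
  f'(x)  = 7*cos(2*x/5)/10
  f''(x) = -7*sin(2*x/5)/25
Substitute x = B_t and multiply the f'' term by 1/2:
  drift     = (1/2) * (-7*sin(2*x/5)/25) evaluated at B_t = -7*sin(2*B_t/5)/50
  diffusion = (7*cos(2*x/5)/10) evaluated at B_t = 7*cos(2*B_t/5)/10
Therefore d(7*sin(2*B_t/5)/4) = (-7*sin(2*B_t/5)/50) dt + (7*cos(2*B_t/5)/10) dB_t.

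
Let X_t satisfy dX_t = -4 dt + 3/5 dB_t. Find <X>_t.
<X>_t = 9*t/25

For an Itô process dX_t = a(t) dt + b(t) dB_t, the quadratic variation is <X>_t = int_0^t b(s)^2 ds (the drift term does not contribute). Here b(s) = 3/5, so
  b(s)^2 = 9/25.
Integrating from 0 to t:
  <X>_t = int_0^t (9/25) ds = 9*t/25.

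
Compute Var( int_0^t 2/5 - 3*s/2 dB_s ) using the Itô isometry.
Var = t*(75*t^2 - 60*t + 16)/100

The Itô integral of a deterministic integrand f(s) has mean 0 because each increment f(s) * (B_{s+ds} - B_s) has mean 0. By the Itô isometry:
  Var( int_0^t f(s) dB_s ) = E[ (int_0^t f(s) dB_s)^2 ] = int_0^t f(s)^2 ds.
Here f(s) = 2/5 - 3*s/2, so f(s)^2 = (15*s - 4)^2/100. Integrate:
  int_0^t ((15*s - 4)^2/100) ds = t*(75*t^2 - 60*t + 16)/100.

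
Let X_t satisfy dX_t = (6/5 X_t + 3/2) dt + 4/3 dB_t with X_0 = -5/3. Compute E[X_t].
E[X_t] = -5*exp(6*t/5)/12 - 5/4

Taking expectations and using E[dB_t] = 0, the mean m(t) = E[X_t] satisfies the ODE m'(t) = a m(t) + b with m(0) = x_0. With a = 6/5, b = 3/2, x_0 = -5/3, the solution is
  m(t) = x_0 * exp(a t) + (b/a) * (exp(a t) - 1)
       = (-5/3) * exp((6/5) t) + ((3/2)/(6/5)) * (exp((6/5) t) - 1)
       = -5*exp(6*t/5)/12 - 5/4.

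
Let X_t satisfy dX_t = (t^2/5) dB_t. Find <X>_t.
<X>_t = t^5/125

For an Itô process dX_t = a(t) dt + b(t) dB_t, the quadratic variation is <X>_t = int_0^t b(s)^2 ds (the drift term does not contribute). Here b(s) = s^2/5, so
  b(s)^2 = s^4/25.
Integrating from 0 to t:
  <X>_t = int_0^t (s^4/25) ds = t^5/125.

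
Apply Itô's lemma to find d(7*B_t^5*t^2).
d(7*B_t^5*t^2) = (14*B_t^3*t*(B_t^2 + 5*t)) dt + (35*B_t^4*t^2) dB_t

Itô's formula for f(t, x): d f(t, B_t) = (f_t + (1/2) f_xx) dt + f_x dB_t. Compute partials of f(t, x) = 7*t^2*x^5:
  f_t(t,x)  = 14*t*x^5
  f_x(t,x)  = 35*t^2*x^4
  f_xx(t,x) = 140*t^2*x^3
Assemble drift = f_t + (1/2) f_xx = 14*t*x^3*(5*t + x^2) and diffusion = f_x = 35*t^2*x^4. Substituting x = B_t:
  d(7*B_t^5*t^2) = (14*B_t^3*t*(B_t^2 + 5*t)) dt + (35*B_t^4*t^2) dB_t.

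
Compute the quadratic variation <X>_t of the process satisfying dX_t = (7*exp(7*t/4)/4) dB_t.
<X>_t = 7*exp(7*t/2)/8 - 7/8

For an Itô process dX_t = a(t) dt + b(t) dB_t, the quadratic variation is <X>_t = int_0^t b(s)^2 ds (the drift term does not contribute). Here b(s) = 7*exp(7*s/4)/4, so
  b(s)^2 = 49*exp(7*s/2)/16.
Integrating from 0 to t:
  <X>_t = int_0^t (49*exp(7*s/2)/16) ds = 7*exp(7*t/2)/8 - 7/8.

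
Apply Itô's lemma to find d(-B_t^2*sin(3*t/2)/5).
d(-B_t^2*sin(3*t/2)/5) = (-3*B_t^2*cos(3*t/2)/10 - sin(3*t/2)/5) dt + (-2*B_t*sin(3*t/2)/5) dB_t

Itô's formula for f(t, x): d f(t, B_t) = (f_t + (1/2) f_xx) dt + f_x dB_t. Compute partials of f(t, x) = -x^2*sin(3*t/2)/5:
  f_t(t,x)  = -3*x^2*cos(3*t/2)/10
  f_x(t,x)  = -2*x*sin(3*t/2)/5
  f_xx(t,x) = -2*sin(3*t/2)/5
Assemble drift = f_t + (1/2) f_xx = -3*x^2*cos(3*t/2)/10 - sin(3*t/2)/5 and diffusion = f_x = -2*x*sin(3*t/2)/5. Substituting x = B_t:
  d(-B_t^2*sin(3*t/2)/5) = (-3*B_t^2*cos(3*t/2)/10 - sin(3*t/2)/5) dt + (-2*B_t*sin(3*t/2)/5) dB_t.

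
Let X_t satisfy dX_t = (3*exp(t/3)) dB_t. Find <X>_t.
<X>_t = 27*exp(2*t/3)/2 - 27/2

For an Itô process dX_t = a(t) dt + b(t) dB_t, the quadratic variation is <X>_t = int_0^t b(s)^2 ds (the drift term does not contribute). Here b(s) = 3*exp(s/3), so
  b(s)^2 = 9*exp(2*s/3).
Integrating from 0 to t:
  <X>_t = int_0^t (9*exp(2*s/3)) ds = 27*exp(2*t/3)/2 - 27/2.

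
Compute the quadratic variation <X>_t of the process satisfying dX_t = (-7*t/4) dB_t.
<X>_t = 49*t^3/48

For an Itô process dX_t = a(t) dt + b(t) dB_t, the quadratic variation is <X>_t = int_0^t b(s)^2 ds (the drift term does not contribute). Here b(s) = -7*s/4, so
  b(s)^2 = 49*s^2/16.
Integrating from 0 to t:
  <X>_t = int_0^t (49*s^2/16) ds = 49*t^3/48.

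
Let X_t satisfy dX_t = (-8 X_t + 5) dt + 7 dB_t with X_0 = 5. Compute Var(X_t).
Var(X_t) = 49/16 - 49*exp(-16*t)/16

The variance V(t) = Var(X_t) satisfies V'(t) = 2 a V(t) + c^2 with V(0) = 0 (drift coefficient is linear in X, diffusion is constant). With a = -8, c = 7, the solution is
  V(t) = (c^2 / (2 a)) * (exp(2 a t) - 1)
       = (7^2 / (2*(-8))) * (exp((-16) t) - 1)
       = 49/16 - 49*exp(-16*t)/16.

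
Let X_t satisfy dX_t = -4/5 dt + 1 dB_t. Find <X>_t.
<X>_t = t

For an Itô process dX_t = a(t) dt + b(t) dB_t, the quadratic variation is <X>_t = int_0^t b(s)^2 ds (the drift term does not contribute). Here b(s) = 1, so
  b(s)^2 = 1.
Integrating from 0 to t:
  <X>_t = int_0^t (1) ds = t.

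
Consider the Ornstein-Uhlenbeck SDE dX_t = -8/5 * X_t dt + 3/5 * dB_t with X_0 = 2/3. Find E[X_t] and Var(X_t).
E[X_t] = 2*exp(-8*t/5)/3; Var(X_t) = 9/80 - 9*exp(-16*t/5)/80

The OU SDE dX = -theta X dt + sigma dB admits the integrating factor exp(theta t): d(exp(theta t) X_t) = sigma exp(theta t) dB_t. Integrating from 0 to t:
  X_t = x_0 * exp(-theta t) + sigma * int_0^t exp(-theta (t-s)) dB_s.
The Itô integral has mean 0 and (by the Itô isometry) variance sigma^2 * int_0^t exp(-2 theta (t - s)) ds = sigma^2 * (1 - exp(-2 theta t)) / (2 theta).
With theta = 8/5, sigma = 3/5, x_0 = 2/3:
  E[X_t] = 2/3 * exp(-8/5 t) = 2*exp(-8*t/5)/3
  Var(X_t) = (3/5)^2 * (1 - exp(-2*8/5 t)) / (2 * 8/5) = 9/80 - 9*exp(-16*t/5)/80.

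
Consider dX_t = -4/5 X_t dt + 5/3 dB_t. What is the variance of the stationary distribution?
lim Var(X_t) = 125/72

The OU SDE dX = -theta X dt + sigma dB admits the integrating factor exp(theta t): d(exp(theta t) X_t) = sigma exp(theta t) dB_t. Integrating from 0 to t gives X_t = x_0 * exp(-theta t) + sigma * int_0^t exp(-theta (t-s)) dB_s for any initial x_0. The Itô integral has variance (by the Itô isometry) sigma^2 * int_0^t exp(-2 theta (t - s)) ds = sigma^2 * (1 - exp(-2 theta t)) / (2 theta), independent of x_0.
With theta = 4/5, sigma = 5/3:
  Var(X_t) = (5/3)^2 * (1 - exp(-2*4/5 t)) / (2 * 4/5) = 125/72 - 125*exp(-8*t/5)/72.
As t -> infinity, exp(-2*4/5 t) -> 0, so the stationary variance is sigma^2 / (2 theta) = 125/72.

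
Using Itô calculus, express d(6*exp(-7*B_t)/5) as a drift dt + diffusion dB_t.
d(6*exp(-7*B_t)/5) = (147*exp(-7*B_t)/5) dt + (-42*exp(-7*B_t)/5) dB_t

Itô's formula for f(B_t) gives d f(B_t) = f'(B_t) dB_t + (1/2) f''(B_t) dt. Compute derivatives of f(x) = 6*exp(-7*x)/5:
  f'(x)  = -42*exp(-7*x)/5
  f''(x) = 294*exp(-7*x)/5
Substitute x = B_t and multiply the f'' term by 1/2:
  drift     = (1/2) * (294*exp(-7*x)/5) evaluated at B_t = 147*exp(-7*B_t)/5
  diffusion = (-42*exp(-7*x)/5) evaluated at B_t = -42*exp(-7*B_t)/5
Therefore d(6*exp(-7*B_t)/5) = (147*exp(-7*B_t)/5) dt + (-42*exp(-7*B_t)/5) dB_t.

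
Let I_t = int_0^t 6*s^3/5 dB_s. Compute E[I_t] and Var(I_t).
E[I_t] = 0; Var(I_t) = 36*t^7/175

The Itô integral of a deterministic integrand f(s) has mean 0 because each increment f(s) * (B_{s+ds} - B_s) has mean 0. By the Itô isometry:
  Var( int_0^t f(s) dB_s ) = E[ (int_0^t f(s) dB_s)^2 ] = int_0^t f(s)^2 ds.
Here f(s) = 6*s^3/5, so f(s)^2 = 36*s^6/25. Integrate:
  int_0^t (36*s^6/25) ds = 36*t^7/175.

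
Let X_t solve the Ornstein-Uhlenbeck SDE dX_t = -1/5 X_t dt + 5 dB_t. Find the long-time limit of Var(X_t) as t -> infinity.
lim Var(X_t) = 125/2

The OU SDE dX = -theta X dt + sigma dB admits the integrating factor exp(theta t): d(exp(theta t) X_t) = sigma exp(theta t) dB_t. Integrating from 0 to t gives X_t = x_0 * exp(-theta t) + sigma * int_0^t exp(-theta (t-s)) dB_s for any initial x_0. The Itô integral has variance (by the Itô isometry) sigma^2 * int_0^t exp(-2 theta (t - s)) ds = sigma^2 * (1 - exp(-2 theta t)) / (2 theta), independent of x_0.
With theta = 1/5, sigma = 5:
  Var(X_t) = (5)^2 * (1 - exp(-2*1/5 t)) / (2 * 1/5) = 125/2 - 125*exp(-2*t/5)/2.
As t -> infinity, exp(-2*1/5 t) -> 0, so the stationary variance is sigma^2 / (2 theta) = 125/2.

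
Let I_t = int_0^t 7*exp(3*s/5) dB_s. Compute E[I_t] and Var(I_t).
E[I_t] = 0; Var(I_t) = 245*exp(6*t/5)/6 - 245/6

The Itô integral of a deterministic integrand f(s) has mean 0 because each increment f(s) * (B_{s+ds} - B_s) has mean 0. By the Itô isometry:
  Var( int_0^t f(s) dB_s ) = E[ (int_0^t f(s) dB_s)^2 ] = int_0^t f(s)^2 ds.
Here f(s) = 7*exp(3*s/5), so f(s)^2 = 49*exp(6*s/5). Integrate:
  int_0^t (49*exp(6*s/5)) ds = 245*exp(6*t/5)/6 - 245/6.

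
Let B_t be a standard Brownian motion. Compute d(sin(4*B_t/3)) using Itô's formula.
d(sin(4*B_t/3)) = (-8*sin(4*B_t/3)/9) dt + (4*cos(4*B_t/3)/3) dB_t

Itô's formula for f(B_t) gives d f(B_t) = f'(B_t) dB_t + (1/2) f''(B_t) dt. Compute derivatives of f(x) = sin(4*x/3):
  f'(x)  = 4*cos(4*x/3)/3
  f''(x) = -16*sin(4*x/3)/9
Substitute x = B_t and multiply the f'' term by 1/2:
  drift     = (1/2) * (-16*sin(4*x/3)/9) evaluated at B_t = -8*sin(4*B_t/3)/9
  diffusion = (4*cos(4*x/3)/3) evaluated at B_t = 4*cos(4*B_t/3)/3
Therefore d(sin(4*B_t/3)) = (-8*sin(4*B_t/3)/9) dt + (4*cos(4*B_t/3)/3) dB_t.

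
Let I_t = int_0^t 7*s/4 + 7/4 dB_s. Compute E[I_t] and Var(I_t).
E[I_t] = 0; Var(I_t) = 49*t*(t^2 + 3*t + 3)/48

The Itô integral of a deterministic integrand f(s) has mean 0 because each increment f(s) * (B_{s+ds} - B_s) has mean 0. By the Itô isometry:
  Var( int_0^t f(s) dB_s ) = E[ (int_0^t f(s) dB_s)^2 ] = int_0^t f(s)^2 ds.
Here f(s) = 7*s/4 + 7/4, so f(s)^2 = 49*(s + 1)^2/16. Integrate:
  int_0^t (49*(s + 1)^2/16) ds = 49*t*(t^2 + 3*t + 3)/48.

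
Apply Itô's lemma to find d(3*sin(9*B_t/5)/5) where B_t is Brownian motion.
d(3*sin(9*B_t/5)/5) = (-243*sin(9*B_t/5)/250) dt + (27*cos(9*B_t/5)/25) dB_t

Itô's formula for f(B_t) gives d f(B_t) = f'(B_t) dB_t + (1/2) f''(B_t) dt. Compute derivatives of f(x) = 3*sin(9*x/5)/5:
  f'(x)  = 27*cos(9*x/5)/25
  f''(x) = -243*sin(9*x/5)/125
Substitute x = B_t and multiply the f'' term by 1/2:
  drift     = (1/2) * (-243*sin(9*x/5)/125) evaluated at B_t = -243*sin(9*B_t/5)/250
  diffusion = (27*cos(9*x/5)/25) evaluated at B_t = 27*cos(9*B_t/5)/25
Therefore d(3*sin(9*B_t/5)/5) = (-243*sin(9*B_t/5)/250) dt + (27*cos(9*B_t/5)/25) dB_t.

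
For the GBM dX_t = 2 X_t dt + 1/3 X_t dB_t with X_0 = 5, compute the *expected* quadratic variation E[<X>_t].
E[<X>_t] = 25*exp(37*t/9)/37 - 25/37

<X>_t = int_0^t ((1/3) * X_s)^2 ds. Taking expectation inside the integral: E[<X>_t] = (1/3)^2 * int_0^t E[X_s^2] ds. For GBM, E[X_s^2] = x_0^2 * exp((2 mu + sigma^2) s). Integrating:
  E[<X>_t] = (1/3)^2 * 5^2 * (exp((2*2 + (1/3)^2) t) - 1) / (2*2 + (1/3)^2)
           = (1/3)^2 * 5^2 * (exp((37/9) t) - 1) / (37/9) = 25*exp(37*t/9)/37 - 25/37.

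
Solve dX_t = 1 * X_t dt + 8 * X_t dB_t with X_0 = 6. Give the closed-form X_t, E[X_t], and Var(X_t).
X_t = 6 * exp((-31) t + (8) B_t); E[X_t] = 6*exp(t); Var(X_t) = 36*(exp(64*t) - 1)*exp(2*t)

For GBM dX = mu X dt + sigma X dB with X_0 = x_0, apply Itô to Y = log X: dY = (mu - sigma^2/2) dt + sigma dB, so Y_t = log(x_0) + (mu - sigma^2/2) t + sigma B_t and hence X_t = x_0 * exp((mu - sigma^2/2) t + sigma B_t).
With mu = 1, sigma = 8, x_0 = 6, this gives:
  X_t = 6 * exp((-31) * t + (8) * B_t).
Since sigma*B_t ~ Normal(0, sigma^2 t), E[exp(sigma*B_t)] = exp(sigma^2 t / 2); so E[X_t] = x_0 * exp((mu - sigma^2/2) t) * exp(sigma^2 t / 2) = x_0 * exp(mu t) = 6*exp(t).
Var(X_t) = E[X_t^2] - (E[X_t])^2 = x_0^2 * exp(2 mu t) * (exp(sigma^2 t) - 1) = 36*(exp(64*t) - 1)*exp(2*t).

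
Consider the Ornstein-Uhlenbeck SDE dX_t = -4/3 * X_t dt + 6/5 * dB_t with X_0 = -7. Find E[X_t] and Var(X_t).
E[X_t] = -7*exp(-4*t/3); Var(X_t) = 27/50 - 27*exp(-8*t/3)/50

The OU SDE dX = -theta X dt + sigma dB admits the integrating factor exp(theta t): d(exp(theta t) X_t) = sigma exp(theta t) dB_t. Integrating from 0 to t:
  X_t = x_0 * exp(-theta t) + sigma * int_0^t exp(-theta (t-s)) dB_s.
The Itô integral has mean 0 and (by the Itô isometry) variance sigma^2 * int_0^t exp(-2 theta (t - s)) ds = sigma^2 * (1 - exp(-2 theta t)) / (2 theta).
With theta = 4/3, sigma = 6/5, x_0 = -7:
  E[X_t] = -7 * exp(-4/3 t) = -7*exp(-4*t/3)
  Var(X_t) = (6/5)^2 * (1 - exp(-2*4/3 t)) / (2 * 4/3) = 27/50 - 27*exp(-8*t/3)/50.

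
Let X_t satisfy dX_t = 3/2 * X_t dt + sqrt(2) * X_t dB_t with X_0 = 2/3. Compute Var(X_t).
Var(X_t) = 4*(exp(2*t) - 1)*exp(3*t)/9

For GBM dX = mu X dt + sigma X dB with X_0 = x_0, apply Itô to Y = log X: dY = (mu - sigma^2/2) dt + sigma dB, so Y_t = log(x_0) + (mu - sigma^2/2) t + sigma B_t and hence X_t = x_0 * exp((mu - sigma^2/2) t + sigma B_t).
With mu = 3/2, sigma = sqrt(2), x_0 = 2/3, this gives:
  X_t = 2/3 * exp((1/2) * t + (sqrt(2)) * B_t).
Since sigma*B_t ~ Normal(0, sigma^2 t), E[exp(sigma*B_t)] = exp(sigma^2 t / 2); so E[X_t] = x_0 * exp((mu - sigma^2/2) t) * exp(sigma^2 t / 2) = x_0 * exp(mu t) = 2*exp(3*t/2)/3.
Var(X_t) = E[X_t^2] - (E[X_t])^2 = x_0^2 * exp(2 mu t) * (exp(sigma^2 t) - 1) = 4*(exp(2*t) - 1)*exp(3*t)/9.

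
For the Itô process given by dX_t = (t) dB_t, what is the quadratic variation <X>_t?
<X>_t = t^3/3

For an Itô process dX_t = a(t) dt + b(t) dB_t, the quadratic variation is <X>_t = int_0^t b(s)^2 ds (the drift term does not contribute). Here b(s) = s, so
  b(s)^2 = s^2.
Integrating from 0 to t:
  <X>_t = int_0^t (s^2) ds = t^3/3.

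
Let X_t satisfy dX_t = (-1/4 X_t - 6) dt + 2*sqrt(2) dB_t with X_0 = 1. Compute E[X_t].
E[X_t] = -24 + 25*exp(-t/4)

Taking expectations and using E[dB_t] = 0, the mean m(t) = E[X_t] satisfies the ODE m'(t) = a m(t) + b with m(0) = x_0. With a = -1/4, b = -6, x_0 = 1, the solution is
  m(t) = x_0 * exp(a t) + (b/a) * (exp(a t) - 1)
       = 1 * exp((-1/4) t) + ((-6)/(-1/4)) * (exp((-1/4) t) - 1)
       = -24 + 25*exp(-t/4).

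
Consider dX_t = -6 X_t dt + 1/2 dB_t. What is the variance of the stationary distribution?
lim Var(X_t) = 1/48

The OU SDE dX = -theta X dt + sigma dB admits the integrating factor exp(theta t): d(exp(theta t) X_t) = sigma exp(theta t) dB_t. Integrating from 0 to t gives X_t = x_0 * exp(-theta t) + sigma * int_0^t exp(-theta (t-s)) dB_s for any initial x_0. The Itô integral has variance (by the Itô isometry) sigma^2 * int_0^t exp(-2 theta (t - s)) ds = sigma^2 * (1 - exp(-2 theta t)) / (2 theta), independent of x_0.
With theta = 6, sigma = 1/2:
  Var(X_t) = (1/2)^2 * (1 - exp(-2*6 t)) / (2 * 6) = 1/48 - exp(-12*t)/48.
As t -> infinity, exp(-2*6 t) -> 0, so the stationary variance is sigma^2 / (2 theta) = 1/48.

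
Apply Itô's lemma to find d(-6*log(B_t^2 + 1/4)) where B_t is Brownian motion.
d(-6*log(B_t^2 + 1/4)) = (24*(4*B_t^2 - 1)/(4*B_t^2 + 1)^2) dt + (-48*B_t/(4*B_t^2 + 1)) dB_t

Itô's formula for f(B_t) gives d f(B_t) = f'(B_t) dB_t + (1/2) f''(B_t) dt. Compute derivatives of f(x) = -6*log(x^2 + 1/4):
  f'(x)  = -48*x/(4*x^2 + 1)
  f''(x) = 48*(4*x^2 - 1)/(4*x^2 + 1)^2
Substitute x = B_t and multiply the f'' term by 1/2:
  drift     = (1/2) * (48*(4*x^2 - 1)/(4*x^2 + 1)^2) evaluated at B_t = 24*(4*B_t^2 - 1)/(4*B_t^2 + 1)^2
  diffusion = (-48*x/(4*x^2 + 1)) evaluated at B_t = -48*B_t/(4*B_t^2 + 1)
Therefore d(-6*log(B_t^2 + 1/4)) = (24*(4*B_t^2 - 1)/(4*B_t^2 + 1)^2) dt + (-48*B_t/(4*B_t^2 + 1)) dB_t.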